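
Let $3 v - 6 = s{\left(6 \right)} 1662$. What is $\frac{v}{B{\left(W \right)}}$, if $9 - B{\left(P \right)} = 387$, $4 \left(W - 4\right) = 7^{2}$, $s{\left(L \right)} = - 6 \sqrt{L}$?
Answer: $- \frac{1}{189} + \frac{554 \sqrt{6}}{63} \approx 21.535$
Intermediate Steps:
$W = \frac{65}{4}$ ($W = 4 + \frac{7^{2}}{4} = 4 + \frac{1}{4} \cdot 49 = 4 + \frac{49}{4} = \frac{65}{4} \approx 16.25$)
$B{\left(P \right)} = -378$ ($B{\left(P \right)} = 9 - 387 = -378$)
$v = 2 - 3324 \sqrt{6}$ ($v = 2 + \frac{- 6 \sqrt{6} \cdot 1662}{3} = 2 + \frac{\left(-9972\right) \sqrt{6}}{3} = 2 - 3324 \sqrt{6} \approx -8140.1$)
$\frac{v}{B{\left(W \right)}} = \frac{2 - 3324 \sqrt{6}}{-378} = \left(2 - 3324 \sqrt{6}\right) \left(- \frac{1}{378}\right) = - \frac{1}{189} + \frac{554 \sqrt{6}}{63}$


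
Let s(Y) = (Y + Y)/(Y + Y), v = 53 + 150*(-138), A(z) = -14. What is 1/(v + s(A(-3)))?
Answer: -1/20646 ≈ -4.8436e-5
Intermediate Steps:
v = -20647 (v = 53 - 20700 = -20647)
s(Y) = 1 (s(Y) = (2*Y)/((2*Y)) = (2*Y)*(1/(2*Y)) = 1)
1/(v + s(A(-3))) = 1/(-20647 + 1) = 1/(-20646) = -1/20646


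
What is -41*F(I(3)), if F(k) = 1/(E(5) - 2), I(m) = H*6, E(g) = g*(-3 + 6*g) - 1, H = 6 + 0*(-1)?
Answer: -41/132 ≈ -0.31061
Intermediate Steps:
H = 6 (H = 6 + 0 = 6)
E(g) = -1 + g*(-3 + 6*g)
I(m) = 36 (I(m) = 6*6 = 36)
F(k) = 1/132 (F(k) = 1/((-1 - 3*5 + 6*5²) - 2) = 1/((-1 - 15 + 6*25) - 2) = 1/((-1 - 15 + 150) - 2) = 1/(134 - 2) = 1/132)
-41*F(I(3)) = -41*1/132 = -41/132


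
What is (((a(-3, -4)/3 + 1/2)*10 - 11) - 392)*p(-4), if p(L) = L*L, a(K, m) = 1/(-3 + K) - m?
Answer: -55472/9 ≈ -6163.6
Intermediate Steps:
p(L) = L**2
(((a(-3, -4)/3 + 1/2)*10 - 11) - 392)*p(-4) = (((((1 + 3*(-4) - 1*(-3)*(-4))/(-3 - 3))/3 + 1/2)*10 - 11) - 392)*(-4)**2 = (((((1 - 12 - 12)/(-6))*(1/3) + 1*(1/2))*10 - 11) - 392)*16 = (((-1/6*(-23)*(1/3) + 1/2)*10 - 11) - 392)*16 = ((((23/6)*(1/3) + 1/2)*10 - 11) - 392)*16 = (((23/18 + 1/2)*10 - 11) - 392)*16 = (((16/9)*10 - 11) - 392)*16 = ((160/9 - 11) - 392)*16 = (61/9 - 392)*16 = -3467/9*16 = -55472/9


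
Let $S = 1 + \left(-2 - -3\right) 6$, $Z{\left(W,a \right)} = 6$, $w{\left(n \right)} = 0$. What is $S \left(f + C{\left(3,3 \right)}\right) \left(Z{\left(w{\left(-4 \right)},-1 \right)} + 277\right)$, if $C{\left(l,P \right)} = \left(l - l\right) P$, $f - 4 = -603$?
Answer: $-1186619$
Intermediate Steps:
$f = -599$ ($f = 4 - 603 = -599$)
$C{\left(l,P \right)} = 0$ ($C{\left(l,P \right)} = 0 P = 0$)
$S = 7$ ($S = 1 + \left(-2 + 3\right) 6 = 1 + 1 \cdot 6 = 1 + 6 = 7$)
$S \left(f + C{\left(3,3 \right)}\right) \left(Z{\left(w{\left(-4 \right)},-1 \right)} + 277\right) = 7 \left(-599 + 0\right) \left(6 + 277\right) = 7 \left(\left(-599\right) 283\right) = 7 \left(-169517\right) = -1186619$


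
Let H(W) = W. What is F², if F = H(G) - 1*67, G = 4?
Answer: 3969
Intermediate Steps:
F = -63 (F = 4 - 1*67 = 4 - 67 = -63)
F² = (-63)² = 3969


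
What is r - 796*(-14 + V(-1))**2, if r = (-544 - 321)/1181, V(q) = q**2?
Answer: -158873709/1181 ≈ -1.3452e+5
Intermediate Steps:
r = -865/1181 (r = -865*1/1181 = -865/1181 ≈ -0.73243)
r - 796*(-14 + V(-1))**2 = -865/1181 - 796*(-14 + (-1)**2)**2 = -865/1181 - 796*(-14 + 1)**2 = -865/1181 - 796*(-13)**2 = -865/1181 - 796*169 = -865/1181 - 134524 = -158873709/1181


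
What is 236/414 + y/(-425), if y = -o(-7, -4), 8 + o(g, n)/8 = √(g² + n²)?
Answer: 36902/87975 + 8*√65/425 ≈ 0.57122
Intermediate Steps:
o(g, n) = -64 + 8*√(g² + n²)
y = 64 - 8*√65 (y = -(-64 + 8*√((-7)² + (-4)²)) = -(-64 + 8*√(49 + 16)) = -(-64 + 8*√65) = 64 - 8*√65 ≈ -0.49806)
236/414 + y/(-425) = 236/414 + (64 - 8*√65)/(-425) = 236*(1/414) + (64 - 8*√65)*(-1/425) = 118/207 + (-64/425 + 8*√65/425) = 36902/87975 + 8*√65/425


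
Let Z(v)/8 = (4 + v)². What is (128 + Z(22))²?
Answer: 30647296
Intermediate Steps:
Z(v) = 8*(4 + v)²
(128 + Z(22))² = (128 + 8*(4 + 22)²)² = (128 + 8*26²)² = (128 + 8*676)² = (128 + 5408)² = 5536² = 30647296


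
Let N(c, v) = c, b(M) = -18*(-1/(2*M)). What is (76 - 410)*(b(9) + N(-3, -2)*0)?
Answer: -334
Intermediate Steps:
b(M) = 9/M (b(M) = -(-9)/M = 9/M)
(76 - 410)*(b(9) + N(-3, -2)*0) = (76 - 410)*(9/9 - 3*0) = -334*(9*(⅑) + 0) = -334*(1 + 0) = -334*1 = -334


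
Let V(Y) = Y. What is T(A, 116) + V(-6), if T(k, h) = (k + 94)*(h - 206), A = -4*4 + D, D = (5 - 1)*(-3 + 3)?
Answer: -7026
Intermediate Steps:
D = 0 (D = 4*0 = 0)
A = -16 (A = -4*4 + 0 = -16 + 0 = -16)
T(k, h) = (-206 + h)*(94 + k) (T(k, h) = (94 + k)*(-206 + h) = (-206 + h)*(94 + k))
T(A, 116) + V(-6) = (-19364 - 206*(-16) + 94*116 + 116*(-16)) - 6 = (-19364 + 3296 + 10904 - 1856) - 6 = -7020 - 6 = -7026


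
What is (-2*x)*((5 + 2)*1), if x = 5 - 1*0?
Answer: -70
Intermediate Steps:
x = 5 (x = 5 + 0 = 5)
(-2*x)*((5 + 2)*1) = (-2*5)*((5 + 2)*1) = -70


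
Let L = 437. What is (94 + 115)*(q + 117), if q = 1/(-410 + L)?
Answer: 660440/27 ≈ 24461.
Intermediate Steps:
q = 1/27 (q = 1/(-410 + 437) = 1/27 ≈ 0.037037)
(94 + 115)*(q + 117) = (94 + 115)*(1/27 + 117) = 209*(3160/27) = 660440/27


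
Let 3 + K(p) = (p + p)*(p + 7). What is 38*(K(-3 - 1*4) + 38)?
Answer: 1330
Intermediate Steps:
K(p) = -3 + 2*p*(7 + p) (K(p) = -3 + (p + p)*(p + 7) = -3 + (2*p)*(7 + p) = -3 + 2*p*(7 + p))
38*(K(-3 - 1*4) + 38) = 38*((-3 + 2*(-3 - 1*4)² + 14*(-3 - 1*4)) + 38) = 38*((-3 + 2*(-3 - 4)² + 14*(-3 - 4)) + 38) = 38*((-3 + 2*(-7)² + 14*(-7)) + 38) = 38*((-3 + 2*49 - 98) + 38) = 38*((-3 + 98 - 98) + 38) = 38*(-3 + 38) = 38*35 = 1330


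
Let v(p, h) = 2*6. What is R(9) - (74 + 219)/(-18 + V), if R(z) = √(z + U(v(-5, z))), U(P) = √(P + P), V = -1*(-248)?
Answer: -293/230 + √(9 + 2*√6) ≈ 2.4542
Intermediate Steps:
V = 248
v(p, h) = 12
U(P) = √2*√P (U(P) = √(2*P) = √2*√P)
R(z) = √(z + 2*√6) (R(z) = √(z + √2*√12) = √(z + √2*(2*√3)) = √(z + 2*√6))
R(9) - (74 + 219)/(-18 + V) = √(9 + 2*√6) - (74 + 219)/(-18 + 248) = √(9 + 2*√6) - 293/230 = -293/230 + √(9 + 2*√6)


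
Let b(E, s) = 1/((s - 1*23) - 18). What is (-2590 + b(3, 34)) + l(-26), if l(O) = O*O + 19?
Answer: -13266/7 ≈ -1895.1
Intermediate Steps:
l(O) = 19 + O² (l(O) = O² + 19 = 19 + O²)
b(E, s) = 1/(-41 + s) (b(E, s) = 1/((s - 23) - 18) = 1/((-23 + s) - 18) = 1/(-41 + s))
(-2590 + b(3, 34)) + l(-26) = (-2590 + 1/(-41 + 34)) + (19 + (-26)²) = (-2590 + 1/(-7)) + (19 + 676) = (-2590 - ⅐) + 695 = -18131/7 + 695 = -13266/7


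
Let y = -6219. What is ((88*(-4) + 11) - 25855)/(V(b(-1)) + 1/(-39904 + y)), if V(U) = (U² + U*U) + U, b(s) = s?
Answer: -201373018/7687 ≈ -26197.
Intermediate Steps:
V(U) = U + 2*U² (V(U) = (U² + U²) + U = 2*U² + U = U + 2*U²)
((88*(-4) + 11) - 25855)/(V(b(-1)) + 1/(-39904 + y)) = ((88*(-4) + 11) - 25855)/(-(1 + 2*(-1)) + 1/(-39904 - 6219)) = ((-352 + 11) - 25855)/(-(1 - 2) + 1/(-46123)) = (-341 - 25855)/(-1*(-1) - 1/46123) = -26196/(1 - 1/46123) = -26196/46122/46123 = -26196*46123/46122 = -201373018/7687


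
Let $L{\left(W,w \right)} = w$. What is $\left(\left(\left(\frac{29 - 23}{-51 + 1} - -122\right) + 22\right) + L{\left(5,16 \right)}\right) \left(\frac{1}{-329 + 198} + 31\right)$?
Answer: $\frac{3245564}{655} \approx 4955.1$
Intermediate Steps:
$\left(\left(\left(\frac{29 - 23}{-51 + 1} - -122\right) + 22\right) + L{\left(5,16 \right)}\right) \left(\frac{1}{-329 + 198} + 31\right) = \left(\left(\left(\frac{29 - 23}{-51 + 1} - -122\right) + 22\right) + 16\right) \left(\frac{1}{-329 + 198} + 31\right) = \left(\left(\left(\frac{6}{-50} + 122\right) + 22\right) + 16\right) \left(\frac{1}{-131} + 31\right) = \left(\left(\left(6 \left(- \frac{1}{50}\right) + 122\right) + 22\right) + 16\right) \left(- \frac{1}{131} + 31\right) = \left(\left(\left(- \frac{3}{25} + 122\right) + 22\right) + 16\right) \frac{4060}{131} = \left(\left(\frac{3047}{25} + 22\right) + 16\right) \frac{4060}{131} = \left(\frac{3597}{25} + 16\right) \frac{4060}{131} = \frac{3997}{25} \cdot \frac{4060}{131} = \frac{3245564}{655}$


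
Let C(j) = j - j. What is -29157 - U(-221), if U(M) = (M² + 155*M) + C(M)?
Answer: -43743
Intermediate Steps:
C(j) = 0
U(M) = M² + 155*M (U(M) = (M² + 155*M) + 0 = M² + 155*M)
-29157 - U(-221) = -29157 - (-221)*(155 - 221) = -29157 - (-221)*(-66) = -29157 - 1*14586 = -29157 - 14586 = -43743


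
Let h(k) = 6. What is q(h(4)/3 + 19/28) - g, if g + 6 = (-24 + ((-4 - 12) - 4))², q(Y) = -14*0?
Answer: -1930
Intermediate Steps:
q(Y) = 0
g = 1930 (g = -6 + (-24 + ((-4 - 12) - 4))² = -6 + (-24 + (-16 - 4))² = -6 + (-24 - 20)² = -6 + (-44)² = -6 + 1936 = 1930)
q(h(4)/3 + 19/28) - g = 0 - 1*1930 = 0 - 1930 = -1930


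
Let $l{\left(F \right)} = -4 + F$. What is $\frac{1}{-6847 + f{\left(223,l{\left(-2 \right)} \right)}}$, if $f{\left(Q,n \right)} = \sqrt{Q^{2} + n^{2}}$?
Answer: $- \frac{6847}{46831644} - \frac{\sqrt{49765}}{46831644} \approx -0.00015097$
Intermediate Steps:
$\frac{1}{-6847 + f{\left(223,l{\left(-2 \right)} \right)}} = \frac{1}{-6847 + \sqrt{223^{2} + \left(-4 - 2\right)^{2}}} = \frac{1}{-6847 + \sqrt{49729 + \left(-6\right)^{2}}} = \frac{1}{-6847 + \sqrt{49729 + 36}} = \frac{1}{-6847 + \sqrt{49765}}$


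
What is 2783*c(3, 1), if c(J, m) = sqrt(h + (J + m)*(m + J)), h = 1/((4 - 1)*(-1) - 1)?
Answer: 8349*sqrt(7)/2 ≈ 11045.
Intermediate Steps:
h = -1/4 (h = 1/(3*(-1) - 1) = 1/(-3 - 1) = 1/(-4) = -1/4 ≈ -0.25000)
c(J, m) = sqrt(-1/4 + (J + m)**2) (c(J, m) = sqrt(-1/4 + (J + m)*(m + J)) = sqrt(-1/4 + (J + m)*(J + m)) = sqrt(-1/4 + (J + m)**2))
2783*c(3, 1) = 2783*(sqrt(-1 + 4*(3 + 1)**2)/2) = 2783*(sqrt(-1 + 4*4**2)/2) = 2783*(sqrt(-1 + 4*16)/2) = 2783*(sqrt(-1 + 64)/2) = 2783*(sqrt(63)/2) = 2783*((3*sqrt(7))/2) = 2783*(3*sqrt(7)/2) = 8349*sqrt(7)/2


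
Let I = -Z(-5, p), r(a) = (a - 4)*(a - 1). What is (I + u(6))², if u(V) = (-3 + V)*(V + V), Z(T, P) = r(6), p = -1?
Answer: 676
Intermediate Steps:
r(a) = (-1 + a)*(-4 + a) (r(a) = (-4 + a)*(-1 + a) = (-1 + a)*(-4 + a))
Z(T, P) = 10 (Z(T, P) = 4 + 6² - 5*6 = 4 + 36 - 30 = 10)
u(V) = 2*V*(-3 + V) (u(V) = (-3 + V)*(2*V) = 2*V*(-3 + V))
I = -10 (I = -1*10 = -10)
(I + u(6))² = (-10 + 2*6*(-3 + 6))² = (-10 + 2*6*3)² = (-10 + 36)² = 26² = 676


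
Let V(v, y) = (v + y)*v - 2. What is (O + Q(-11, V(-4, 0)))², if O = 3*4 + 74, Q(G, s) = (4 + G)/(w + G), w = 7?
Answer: 123201/16 ≈ 7700.1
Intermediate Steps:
V(v, y) = -2 + v*(v + y) (V(v, y) = v*(v + y) - 2 = -2 + v*(v + y))
Q(G, s) = (4 + G)/(7 + G)
O = 86 (O = 12 + 74 = 86)
(O + Q(-11, V(-4, 0)))² = (86 + (4 - 11)/(7 - 11))² = (86 - 7/(-4))² = (86 - ¼*(-7))² = (86 + 7/4)² = (351/4)² = 123201/16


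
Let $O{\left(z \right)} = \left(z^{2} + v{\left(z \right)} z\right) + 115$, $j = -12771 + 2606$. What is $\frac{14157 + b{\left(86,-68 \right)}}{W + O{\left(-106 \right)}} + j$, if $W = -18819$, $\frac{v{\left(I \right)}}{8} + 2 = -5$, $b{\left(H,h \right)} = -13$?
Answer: $- \frac{3896731}{383} \approx -10174.0$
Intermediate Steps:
$v{\left(I \right)} = -56$ ($v{\left(I \right)} = -16 + 8 \left(-5\right) = -16 - 40 = -56$)
$j = -10165$
$O{\left(z \right)} = 115 + z^{2} - 56 z$ ($O{\left(z \right)} = \left(z^{2} - 56 z\right) + 115 = 115 + z^{2} - 56 z$)
$\frac{14157 + b{\left(86,-68 \right)}}{W + O{\left(-106 \right)}} + j = \frac{14157 - 13}{-18819 + \left(115 + \left(-106\right)^{2} - -5936\right)} - 10165 = \frac{14144}{-18819 + \left(115 + 11236 + 5936\right)} - 10165 = \frac{14144}{-18819 + 17287} - 10165 = \frac{14144}{-1532} - 10165 = 14144 \left(- \frac{1}{1532}\right) - 10165 = - \frac{3536}{383} - 10165 = - \frac{3896731}{383}$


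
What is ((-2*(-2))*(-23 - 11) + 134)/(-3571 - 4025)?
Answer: 1/3798 ≈ 0.00026330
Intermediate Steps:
((-2*(-2))*(-23 - 11) + 134)/(-3571 - 4025) = (4*(-34) + 134)/(-7596) = (-136 + 134)*(-1/7596) = -2*(-1/7596) = 1/3798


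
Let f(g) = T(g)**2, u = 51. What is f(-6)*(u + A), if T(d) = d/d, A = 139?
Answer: 190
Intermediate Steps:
T(d) = 1
f(g) = 1 (f(g) = 1**2 = 1)
f(-6)*(u + A) = 1*(51 + 139) = 1*190 = 190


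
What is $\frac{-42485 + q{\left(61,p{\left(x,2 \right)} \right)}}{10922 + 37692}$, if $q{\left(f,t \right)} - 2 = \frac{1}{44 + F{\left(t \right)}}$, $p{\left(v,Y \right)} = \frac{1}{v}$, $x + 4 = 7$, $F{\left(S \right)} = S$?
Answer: $- \frac{2825118}{3232831} \approx -0.87388$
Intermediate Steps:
$x = 3$ ($x = -4 + 7 = 3$)
$q{\left(f,t \right)} = 2 + \frac{1}{44 + t}$
$\frac{-42485 + q{\left(61,p{\left(x,2 \right)} \right)}}{10922 + 37692} = \frac{-42485 + \frac{89 + \frac{2}{3}}{44 + \frac{1}{3}}}{10922 + 37692} = \frac{-42485 + \frac{89 + 2 \cdot \frac{1}{3}}{44 + \frac{1}{3}}}{48614} = \left(-42485 + \frac{89 + \frac{2}{3}}{\frac{133}{3}}\right) \frac{1}{48614} = \left(-42485 + \frac{3}{133} \cdot \frac{269}{3}\right) \frac{1}{48614} = \left(-42485 + \frac{269}{133}\right) \frac{1}{48614} = \left(- \frac{5650236}{133}\right) \frac{1}{48614} = - \frac{2825118}{3232831}$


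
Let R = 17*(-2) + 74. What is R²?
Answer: 1600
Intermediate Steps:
R = 40 (R = -34 + 74 = 40)
R² = 40² = 1600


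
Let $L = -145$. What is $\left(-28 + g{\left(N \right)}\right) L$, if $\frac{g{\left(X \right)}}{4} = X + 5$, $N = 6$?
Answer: $-2320$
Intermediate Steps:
$g{\left(X \right)} = 20 + 4 X$ ($g{\left(X \right)} = 4 \left(X + 5\right) = 4 \left(5 + X\right) = 20 + 4 X$)
$\left(-28 + g{\left(N \right)}\right) L = \left(-28 + \left(20 + 4 \cdot 6\right)\right) \left(-145\right) = \left(-28 + \left(20 + 24\right)\right) \left(-145\right) = \left(-28 + 44\right) \left(-145\right) = 16 \left(-145\right) = -2320$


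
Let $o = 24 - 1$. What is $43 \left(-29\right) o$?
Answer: $-28681$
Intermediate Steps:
$o = 23$
$43 \left(-29\right) o = 43 \left(-29\right) 23 = \left(-1247\right) 23 = -28681$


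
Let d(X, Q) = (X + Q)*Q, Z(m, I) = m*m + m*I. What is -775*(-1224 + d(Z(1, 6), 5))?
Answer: 902100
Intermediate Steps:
Z(m, I) = m² + I*m
d(X, Q) = Q*(Q + X) (d(X, Q) = (Q + X)*Q = Q*(Q + X))
-775*(-1224 + d(Z(1, 6), 5)) = -775*(-1224 + 5*(5 + 1*(6 + 1))) = -775*(-1224 + 5*(5 + 1*7)) = -775*(-1224 + 5*(5 + 7)) = -775*(-1224 + 5*12) = -775*(-1224 + 60) = -775*(-1164) = 902100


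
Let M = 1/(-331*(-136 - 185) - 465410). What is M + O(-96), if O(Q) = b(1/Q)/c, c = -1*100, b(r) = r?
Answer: 349559/3447926400 ≈ 0.00010138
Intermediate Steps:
c = -100
O(Q) = -1/(100*Q) (O(Q) = 1/(Q*(-100)) = -1/100/Q = -1/(100*Q))
M = -1/359159 (M = 1/(-331*(-321) - 465410) = 1/(106251 - 465410) = 1/(-359159) = -1/359159 ≈ -2.7843e-6)
M + O(-96) = -1/359159 - 1/100/(-96) = -1/359159 - 1/100*(-1/96) = -1/359159 + 1/9600 = 349559/3447926400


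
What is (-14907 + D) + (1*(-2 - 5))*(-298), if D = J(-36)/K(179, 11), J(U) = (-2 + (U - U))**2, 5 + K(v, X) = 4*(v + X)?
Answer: -9679851/755 ≈ -12821.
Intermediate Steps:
K(v, X) = -5 + 4*X + 4*v (K(v, X) = -5 + 4*(v + X) = -5 + 4*(X + v) = -5 + (4*X + 4*v) = -5 + 4*X + 4*v)
J(U) = 4 (J(U) = (-2 + 0)**2 = (-2)**2 = 4)
D = 4/755 (D = 4/(-5 + 4*11 + 4*179) = 4/(-5 + 44 + 716) = 4/755 ≈ 0.0052980)
(-14907 + D) + (1*(-2 - 5))*(-298) = (-14907 + 4/755) + (1*(-2 - 5))*(-298) = -11254781/755 + (1*(-7))*(-298) = -11254781/755 - 7*(-298) = -11254781/755 + 2086 = -9679851/755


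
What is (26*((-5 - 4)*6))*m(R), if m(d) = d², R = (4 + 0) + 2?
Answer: -50544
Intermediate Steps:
R = 6 (R = 4 + 2 = 6)
(26*((-5 - 4)*6))*m(R) = (26*((-5 - 4)*6))*6² = (26*(-9*6))*36 = (26*(-54))*36 = -1404*36 = -50544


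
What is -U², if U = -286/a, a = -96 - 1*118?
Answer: -20449/11449 ≈ -1.7861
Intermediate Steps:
a = -214 (a = -96 - 118 = -214)
U = 143/107 (U = -286/(-214) = -286*(-1/214) = 143/107 ≈ 1.3364)
-U² = -(143/107)² = -1*20449/11449 = -20449/11449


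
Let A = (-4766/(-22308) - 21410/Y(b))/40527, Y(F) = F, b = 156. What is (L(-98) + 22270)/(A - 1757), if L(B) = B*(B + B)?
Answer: -9374819358762/397116286019 ≈ -23.607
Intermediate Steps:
L(B) = 2*B² (L(B) = B*(2*B) = 2*B²)
A = -764216/226019079 (A = (-4766/(-22308) - 21410/156)/40527 = (-4766*(-1/22308) - 21410*1/156)*(1/40527) = (2383/11154 - 10705/78)*(1/40527) = -764216/5577*1/40527 = -764216/226019079 ≈ -0.0033812)
(L(-98) + 22270)/(A - 1757) = (2*(-98)² + 22270)/(-764216/226019079 - 1757) = (2*9604 + 22270)/(-397116286019/226019079) = (19208 + 22270)*(-226019079/397116286019) = 41478*(-226019079/397116286019) = -9374819358762/397116286019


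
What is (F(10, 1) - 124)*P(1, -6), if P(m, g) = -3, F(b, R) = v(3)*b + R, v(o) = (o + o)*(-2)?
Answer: 729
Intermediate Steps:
v(o) = -4*o (v(o) = (2*o)*(-2) = -4*o)
F(b, R) = R - 12*b (F(b, R) = (-4*3)*b + R = -12*b + R = R - 12*b)
(F(10, 1) - 124)*P(1, -6) = ((1 - 12*10) - 124)*(-3) = ((1 - 120) - 124)*(-3) = (-119 - 124)*(-3) = -243*(-3) = 729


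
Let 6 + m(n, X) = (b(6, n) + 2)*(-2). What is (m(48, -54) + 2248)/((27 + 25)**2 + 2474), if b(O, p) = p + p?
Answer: 341/863 ≈ 0.39513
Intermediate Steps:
b(O, p) = 2*p
m(n, X) = -10 - 4*n (m(n, X) = -6 + (2*n + 2)*(-2) = -6 + (2 + 2*n)*(-2) = -6 + (-4 - 4*n) = -10 - 4*n)
(m(48, -54) + 2248)/((27 + 25)**2 + 2474) = ((-10 - 4*48) + 2248)/((27 + 25)**2 + 2474) = ((-10 - 192) + 2248)/(52**2 + 2474) = (-202 + 2248)/(2704 + 2474) = 2046/5178 = 2046*(1/5178) = 341/863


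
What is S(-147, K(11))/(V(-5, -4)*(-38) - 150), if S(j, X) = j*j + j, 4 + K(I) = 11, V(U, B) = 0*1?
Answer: -3577/25 ≈ -143.08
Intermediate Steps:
V(U, B) = 0
K(I) = 7 (K(I) = -4 + 11 = 7)
S(j, X) = j + j² (S(j, X) = j² + j = j + j²)
S(-147, K(11))/(V(-5, -4)*(-38) - 150) = (-147*(1 - 147))/(0*(-38) - 150) = (-147*(-146))/(0 - 150) = 21462/(-150) = 21462*(-1/150) = -3577/25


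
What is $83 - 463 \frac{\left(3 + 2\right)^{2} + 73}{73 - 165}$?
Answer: $\frac{26505}{46} \approx 576.2$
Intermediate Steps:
$83 - 463 \frac{\left(3 + 2\right)^{2} + 73}{73 - 165} = 83 - 463 \frac{5^{2} + 73}{-92} = 83 - 463 \left(25 + 73\right) \left(- \frac{1}{92}\right) = 83 - 463 \cdot 98 \left(- \frac{1}{92}\right) = 83 - - \frac{22687}{46} = 83 + \frac{22687}{46} = \frac{26505}{46}$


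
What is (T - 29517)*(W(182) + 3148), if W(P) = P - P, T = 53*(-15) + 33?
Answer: -95318292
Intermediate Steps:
T = -762 (T = -795 + 33 = -762)
W(P) = 0
(T - 29517)*(W(182) + 3148) = (-762 - 29517)*(0 + 3148) = -30279*3148 = -95318292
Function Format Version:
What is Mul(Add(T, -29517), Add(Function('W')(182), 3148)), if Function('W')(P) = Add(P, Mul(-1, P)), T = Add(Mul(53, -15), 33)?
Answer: -95318292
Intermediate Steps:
T = -762 (T = Add(-795, 33) = -762)
Function('W')(P) = 0
Mul(Add(T, -29517), Add(Function('W')(182), 3148)) = Mul(Add(-762, -29517), Add(0, 3148)) = Mul(-30279, 3148) = -95318292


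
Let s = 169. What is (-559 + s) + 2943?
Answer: 2553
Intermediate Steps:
(-559 + s) + 2943 = (-559 + 169) + 2943 = -390 + 2943 = 2553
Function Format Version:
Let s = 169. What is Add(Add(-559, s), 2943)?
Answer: 2553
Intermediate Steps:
Add(Add(-559, s), 2943) = Add(Add(-559, 169), 2943) = Add(-390, 2943) = 2553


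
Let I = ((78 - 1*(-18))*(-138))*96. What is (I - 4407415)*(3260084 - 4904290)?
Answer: 9337812531938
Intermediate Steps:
I = -1271808 (I = ((78 + 18)*(-138))*96 = (96*(-138))*96 = -13248*96 = -1271808)
(I - 4407415)*(3260084 - 4904290) = (-1271808 - 4407415)*(3260084 - 4904290) = -5679223*(-1644206) = 9337812531938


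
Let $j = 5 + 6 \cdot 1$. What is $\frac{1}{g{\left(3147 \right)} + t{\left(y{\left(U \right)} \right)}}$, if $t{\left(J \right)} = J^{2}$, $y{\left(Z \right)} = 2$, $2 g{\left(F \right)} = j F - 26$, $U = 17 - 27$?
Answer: $\frac{2}{34599} \approx 5.7805 \cdot 10^{-5}$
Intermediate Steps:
$j = 11$ ($j = 5 + 6 = 11$)
$U = -10$
$g{\left(F \right)} = -13 + \frac{11 F}{2}$ ($g{\left(F \right)} = \frac{11 F - 26}{2} = \frac{-26 + 11 F}{2} = -13 + \frac{11 F}{2}$)
$\frac{1}{g{\left(3147 \right)} + t{\left(y{\left(U \right)} \right)}} = \frac{1}{\left(-13 + \frac{11}{2} \cdot 3147\right) + 2^{2}} = \frac{1}{\left(-13 + \frac{34617}{2}\right) + 4} = \frac{1}{\frac{34591}{2} + 4} = \frac{1}{\frac{34599}{2}} = \frac{2}{34599}$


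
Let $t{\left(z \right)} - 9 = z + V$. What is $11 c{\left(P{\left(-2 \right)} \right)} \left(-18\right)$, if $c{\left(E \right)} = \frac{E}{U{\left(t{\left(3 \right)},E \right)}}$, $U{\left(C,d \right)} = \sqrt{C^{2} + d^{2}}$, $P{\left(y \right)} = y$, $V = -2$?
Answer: $\frac{99 \sqrt{26}}{13} \approx 38.831$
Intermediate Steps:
$t{\left(z \right)} = 7 + z$ ($t{\left(z \right)} = 9 + \left(z - 2\right) = 9 + \left(-2 + z\right) = 7 + z$)
$c{\left(E \right)} = \frac{E}{\sqrt{100 + E^{2}}}$ ($c{\left(E \right)} = \frac{E}{\sqrt{\left(7 + 3\right)^{2} + E^{2}}} = \frac{E}{\sqrt{10^{2} + E^{2}}} = \frac{E}{\sqrt{100 + E^{2}}}$)
$11 c{\left(P{\left(-2 \right)} \right)} \left(-18\right) = 11 \left(- \frac{2}{\sqrt{100 + \left(-2\right)^{2}}}\right) \left(-18\right) = 11 \left(- \frac{2}{\sqrt{100 + 4}}\right) \left(-18\right) = 11 \left(- \frac{2}{2 \sqrt{26}}\right) \left(-18\right) = 11 \left(- 2 \frac{\sqrt{26}}{52}\right) \left(-18\right) = 11 \left(- \frac{\sqrt{26}}{26}\right) \left(-18\right) = - \frac{11 \sqrt{26}}{26} \left(-18\right) = \frac{99 \sqrt{26}}{13}$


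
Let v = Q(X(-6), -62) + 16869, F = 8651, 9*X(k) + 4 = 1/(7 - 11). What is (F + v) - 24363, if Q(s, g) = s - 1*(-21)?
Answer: 42391/36 ≈ 1177.5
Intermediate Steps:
X(k) = -17/36 (X(k) = -4/9 + 1/(9*(7 - 11)) = -4/9 + (1/9)/(-4) = -4/9 + (1/9)*(-1/4) = -4/9 - 1/36 = -17/36)
Q(s, g) = 21 + s (Q(s, g) = s + 21 = 21 + s)
v = 608023/36 (v = (21 - 17/36) + 16869 = 739/36 + 16869 = 608023/36 ≈ 16890.)
(F + v) - 24363 = (8651 + 608023/36) - 24363 = 919459/36 - 24363 = 42391/36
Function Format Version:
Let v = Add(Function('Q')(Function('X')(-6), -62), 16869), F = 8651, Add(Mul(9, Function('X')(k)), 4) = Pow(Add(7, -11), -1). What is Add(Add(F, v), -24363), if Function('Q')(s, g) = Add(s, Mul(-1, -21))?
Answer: Rational(42391, 36) ≈ 1177.5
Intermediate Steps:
Function('X')(k) = Rational(-17, 36) (Function('X')(k) = Add(Rational(-4, 9), Mul(Rational(1, 9), Pow(Add(7, -11), -1))) = Add(Rational(-4, 9), Mul(Rational(1, 9), Pow(-4, -1))) = Add(Rational(-4, 9), Mul(Rational(1, 9), Rational(-1, 4))) = Add(Rational(-4, 9), Rational(-1, 36)) = Rational(-17, 36))
Function('Q')(s, g) = Add(21, s) (Function('Q')(s, g) = Add(s, 21) = Add(21, s))
v = Rational(608023, 36) (v = Add(Add(21, Rational(-17, 36)), 16869) = Add(Rational(739, 36), 16869) = Rational(608023, 36) ≈ 16890.)
Add(Add(F, v), -24363) = Add(Add(8651, Rational(608023, 36)), -24363) = Add(Rational(919459, 36), -24363) = Rational(42391, 36)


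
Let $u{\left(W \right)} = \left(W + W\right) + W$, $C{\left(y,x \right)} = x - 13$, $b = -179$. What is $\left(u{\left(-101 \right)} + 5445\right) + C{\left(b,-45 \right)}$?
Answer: $5084$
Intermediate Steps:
$C{\left(y,x \right)} = -13 + x$ ($C{\left(y,x \right)} = x - 13 = -13 + x$)
$u{\left(W \right)} = 3 W$ ($u{\left(W \right)} = 2 W + W = 3 W$)
$\left(u{\left(-101 \right)} + 5445\right) + C{\left(b,-45 \right)} = \left(3 \left(-101\right) + 5445\right) - 58 = \left(-303 + 5445\right) - 58 = 5142 - 58 = 5084$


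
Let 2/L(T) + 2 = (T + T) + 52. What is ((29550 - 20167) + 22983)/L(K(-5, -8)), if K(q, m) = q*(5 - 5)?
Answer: 809150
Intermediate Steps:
K(q, m) = 0 (K(q, m) = q*0 = 0)
L(T) = 2/(50 + 2*T) (L(T) = 2/(-2 + ((T + T) + 52)) = 2/(-2 + (2*T + 52)) = 2/(-2 + (52 + 2*T)) = 2/(50 + 2*T))
((29550 - 20167) + 22983)/L(K(-5, -8)) = ((29550 - 20167) + 22983)/(1/(25 + 0)) = (9383 + 22983)/(1/25) = 32366/(1/25) = 32366*25 = 809150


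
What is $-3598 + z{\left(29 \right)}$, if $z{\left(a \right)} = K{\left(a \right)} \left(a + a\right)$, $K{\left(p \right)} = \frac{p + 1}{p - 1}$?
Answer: $- \frac{24751}{7} \approx -3535.9$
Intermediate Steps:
$K{\left(p \right)} = \frac{1 + p}{-1 + p}$ ($K{\left(p \right)} = \frac{1 + p}{p - 1} = \frac{1 + p}{-1 + p}$)
$z{\left(a \right)} = \frac{2 a \left(1 + a\right)}{-1 + a}$ ($z{\left(a \right)} = \frac{1 + a}{-1 + a} \left(a + a\right) = \frac{1 + a}{-1 + a} 2 a = \frac{2 a \left(1 + a\right)}{-1 + a}$)
$-3598 + z{\left(29 \right)} = -3598 + 2 \cdot 29 \frac{1}{-1 + 29} \left(1 + 29\right) = -3598 + 2 \cdot 29 \cdot \frac{1}{28} \cdot 30 = -3598 + \frac{435}{7} = - \frac{24751}{7}$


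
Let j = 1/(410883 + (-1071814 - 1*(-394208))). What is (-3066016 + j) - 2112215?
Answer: -1381153307014/266723 ≈ -5.1782e+6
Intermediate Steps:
j = -1/266723 (j = 1/(410883 + (-1071814 + 394208)) = 1/(410883 - 677606) = 1/(-266723) = -1/266723 ≈ -3.7492e-6)
(-3066016 + j) - 2112215 = (-3066016 - 1/266723) - 2112215 = -817776985569/266723 - 2112215 = -1381153307014/266723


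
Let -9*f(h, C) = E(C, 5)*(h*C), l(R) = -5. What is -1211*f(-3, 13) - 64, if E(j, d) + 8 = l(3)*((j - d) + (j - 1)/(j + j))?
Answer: 263934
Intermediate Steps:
E(j, d) = -8 - 5*j + 5*d - 5*(-1 + j)/(2*j) (E(j, d) = -8 - 5*((j - d) + (j - 1)/(j + j)) = -8 - 5*((j - d) + (-1 + j)/((2*j))) = -8 - 5*((j - d) + (-1 + j)*(1/(2*j))) = -8 - 5*((j - d) + (-1 + j)/(2*j)) = -8 - 5*(j - d + (-1 + j)/(2*j)) = -8 + (-5*j + 5*d - 5*(-1 + j)/(2*j)) = -8 - 5*j + 5*d - 5*(-1 + j)/(2*j))
f(h, C) = -h*(5 + C*(29 - 10*C))/18 (f(h, C) = -(5 + C*(-21 - 10*C + 10*5))/(2*C)*h*C/9 = -(5 + C*(-21 - 10*C + 50))/(2*C)*C*h/9 = -(5 + C*(29 - 10*C))/(2*C)*C*h/9 = -h*(5 + C*(29 - 10*C))/18)
-1211*f(-3, 13) - 64 = -1211*(-3)*(-5 + 13*(-29 + 10*13))/18 - 64 = -1211*(-3)*(-5 + 13*(-29 + 130))/18 - 64 = -1211*(-3)*(-5 + 13*101)/18 - 64 = -1211*(-3)*(-5 + 1313)/18 - 64 = -1211*(-3)*1308/18 - 64 = -1211*(-218) - 64 = 263998 - 64 = 263934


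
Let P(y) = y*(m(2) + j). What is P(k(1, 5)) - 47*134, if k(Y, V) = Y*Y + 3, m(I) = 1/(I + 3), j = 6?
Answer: -31366/5 ≈ -6273.2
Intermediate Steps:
m(I) = 1/(3 + I)
k(Y, V) = 3 + Y² (k(Y, V) = Y² + 3 = 3 + Y²)
P(y) = 31*y/5 (P(y) = y*(1/(3 + 2) + 6) = y*(1/5 + 6) = y*(⅕ + 6) = y*(31/5) = 31*y/5)
P(k(1, 5)) - 47*134 = 31*(3 + 1²)/5 - 47*134 = 31*(3 + 1)/5 - 6298 = (31/5)*4 - 6298 = 124/5 - 6298 = -31366/5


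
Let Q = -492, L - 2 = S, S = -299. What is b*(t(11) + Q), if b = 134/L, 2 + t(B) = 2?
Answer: 21976/99 ≈ 221.98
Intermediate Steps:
L = -297 (L = 2 - 299 = -297)
t(B) = 0 (t(B) = -2 + 2 = 0)
b = -134/297 (b = 134/(-297) = 134*(-1/297) = -134/297 ≈ -0.45118)
b*(t(11) + Q) = -134*(0 - 492)/297 = -134/297*(-492) = 21976/99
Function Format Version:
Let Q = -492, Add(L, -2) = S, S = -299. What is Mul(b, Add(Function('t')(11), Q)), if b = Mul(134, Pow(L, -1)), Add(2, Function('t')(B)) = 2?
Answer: Rational(21976, 99) ≈ 221.98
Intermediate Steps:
L = -297 (L = Add(2, -299) = -297)
Function('t')(B) = 0 (Function('t')(B) = Add(-2, 2) = 0)
b = Rational(-134, 297) (b = Mul(134, Pow(-297, -1)) = Mul(134, Rational(-1, 297)) = Rational(-134, 297) ≈ -0.45118)
Mul(b, Add(Function('t')(11), Q)) = Mul(Rational(-134, 297), Add(0, -492)) = Mul(Rational(-134, 297), -492) = Rational(21976, 99)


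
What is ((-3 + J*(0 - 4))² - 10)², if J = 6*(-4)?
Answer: 74632321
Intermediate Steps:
J = -24
((-3 + J*(0 - 4))² - 10)² = ((-3 - 24*(0 - 4))² - 10)² = ((-3 - 24*(-4))² - 10)² = ((-3 + 96)² - 10)² = (93² - 10)² = (8649 - 10)² = 8639² = 74632321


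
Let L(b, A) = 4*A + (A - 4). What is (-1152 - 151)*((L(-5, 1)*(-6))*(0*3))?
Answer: 0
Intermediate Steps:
L(b, A) = -4 + 5*A (L(b, A) = 4*A + (-4 + A) = -4 + 5*A)
(-1152 - 151)*((L(-5, 1)*(-6))*(0*3)) = (-1152 - 151)*(((-4 + 5*1)*(-6))*(0*3)) = -1303*(-4 + 5)*(-6)*0 = -1303*1*(-6)*0 = -(-7818)*0 = -1303*0 = 0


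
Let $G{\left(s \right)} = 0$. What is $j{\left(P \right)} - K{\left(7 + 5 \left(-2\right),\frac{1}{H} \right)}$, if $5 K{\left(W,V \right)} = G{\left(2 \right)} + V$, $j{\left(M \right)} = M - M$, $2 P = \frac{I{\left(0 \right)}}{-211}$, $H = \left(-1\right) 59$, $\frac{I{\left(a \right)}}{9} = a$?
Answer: $\frac{1}{295} \approx 0.0033898$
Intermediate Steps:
$I{\left(a \right)} = 9 a$
$H = -59$
$P = 0$ ($P = \frac{9 \cdot 0 \frac{1}{-211}}{2} = \frac{0 \left(- \frac{1}{211}\right)}{2} = \frac{1}{2} \cdot 0 = 0$)
$j{\left(M \right)} = 0$
$K{\left(W,V \right)} = \frac{V}{5}$ ($K{\left(W,V \right)} = \frac{0 + V}{5} = \frac{V}{5}$)
$j{\left(P \right)} - K{\left(7 + 5 \left(-2\right),\frac{1}{H} \right)} = 0 - \frac{1}{5 \left(-59\right)} = 0 - \frac{1}{5} \left(- \frac{1}{59}\right) = 0 - - \frac{1}{295} = 0 + \frac{1}{295} = \frac{1}{295}$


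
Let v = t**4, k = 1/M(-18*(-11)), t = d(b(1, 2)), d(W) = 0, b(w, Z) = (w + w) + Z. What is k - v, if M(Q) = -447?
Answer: -1/447 ≈ -0.0022371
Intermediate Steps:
b(w, Z) = Z + 2*w (b(w, Z) = 2*w + Z = Z + 2*w)
t = 0
k = -1/447 (k = 1/(-447) = -1/447 ≈ -0.0022371)
v = 0 (v = 0**4 = 0)
k - v = -1/447 - 1*0 = -1/447 + 0 = -1/447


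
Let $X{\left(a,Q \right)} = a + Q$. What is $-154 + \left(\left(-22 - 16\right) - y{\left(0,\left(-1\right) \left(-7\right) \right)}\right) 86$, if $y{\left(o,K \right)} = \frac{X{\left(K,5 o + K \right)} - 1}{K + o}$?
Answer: $- \frac{25072}{7} \approx -3581.7$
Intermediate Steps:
$X{\left(a,Q \right)} = Q + a$
$y{\left(o,K \right)} = \frac{-1 + 2 K + 5 o}{K + o}$ ($y{\left(o,K \right)} = \frac{\left(\left(5 o + K\right) + K\right) - 1}{K + o} = \frac{\left(\left(K + 5 o\right) + K\right) - 1}{K + o} = \frac{\left(2 K + 5 o\right) - 1}{K + o} = \frac{-1 + 2 K + 5 o}{K + o}$)
$-154 + \left(\left(-22 - 16\right) - y{\left(0,\left(-1\right) \left(-7\right) \right)}\right) 86 = -154 + \left(\left(-22 - 16\right) - \frac{-1 + 2 \left(\left(-1\right) \left(-7\right)\right) + 5 \cdot 0}{\left(-1\right) \left(-7\right) + 0}\right) 86 = -154 + \left(-38 - \frac{-1 + 2 \cdot 7 + 0}{7 + 0}\right) 86 = -154 + \left(-38 - \frac{-1 + 14 + 0}{7}\right) 86 = -154 + \left(-38 - \frac{1}{7} \cdot 13\right) 86 = -154 + \left(-38 - \frac{13}{7}\right) 86 = -154 - \frac{23994}{7} = - \frac{25072}{7}$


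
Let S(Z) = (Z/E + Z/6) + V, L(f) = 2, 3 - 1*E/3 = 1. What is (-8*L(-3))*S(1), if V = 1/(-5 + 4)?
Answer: 32/3 ≈ 10.667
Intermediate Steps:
E = 6 (E = 9 - 3*1 = 9 - 3 = 6)
V = -1 (V = 1/(-1) = -1)
S(Z) = -1 + Z/3 (S(Z) = (Z/6 + Z/6) - 1 = Z/3 - 1 = -1 + Z/3)
(-8*L(-3))*S(1) = (-8*2)*(-1 + (⅓)*1) = -16*(-1 + ⅓) = -16*(-⅔) = 32/3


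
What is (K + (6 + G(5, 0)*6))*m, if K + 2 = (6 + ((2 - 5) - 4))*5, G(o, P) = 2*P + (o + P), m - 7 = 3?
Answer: 290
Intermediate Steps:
m = 10 (m = 7 + 3 = 10)
G(o, P) = o + 3*P (G(o, P) = 2*P + (P + o) = o + 3*P)
K = -7 (K = -2 + (6 + ((2 - 5) - 4))*5 = -2 + (6 + (-3 - 4))*5 = -2 + (6 - 7)*5 = -2 - 1*5 = -2 - 5 = -7)
(K + (6 + G(5, 0)*6))*m = (-7 + (6 + (5 + 3*0)*6))*10 = (-7 + (6 + (5 + 0)*6))*10 = (-7 + (6 + 5*6))*10 = (-7 + (6 + 30))*10 = (-7 + 36)*10 = 29*10 = 290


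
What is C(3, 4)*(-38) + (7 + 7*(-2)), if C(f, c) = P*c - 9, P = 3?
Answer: -121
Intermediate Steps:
C(f, c) = -9 + 3*c (C(f, c) = 3*c - 9 = -9 + 3*c)
C(3, 4)*(-38) + (7 + 7*(-2)) = (-9 + 3*4)*(-38) + (7 + 7*(-2)) = (-9 + 12)*(-38) + (7 - 14) = 3*(-38) - 7 = -114 - 7 = -121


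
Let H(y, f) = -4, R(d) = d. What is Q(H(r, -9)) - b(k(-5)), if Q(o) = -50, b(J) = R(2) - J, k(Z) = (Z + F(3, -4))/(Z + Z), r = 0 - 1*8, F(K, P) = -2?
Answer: -513/10 ≈ -51.300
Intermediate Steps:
r = -8 (r = 0 - 8 = -8)
k(Z) = (-2 + Z)/(2*Z) (k(Z) = (Z - 2)/(Z + Z) = (-2 + Z)/((2*Z)) = (-2 + Z)*(1/(2*Z)) = (-2 + Z)/(2*Z))
b(J) = 2 - J
Q(H(r, -9)) - b(k(-5)) = -50 - (2 - (-2 - 5)/(2*(-5))) = -50 - (2 - (-1)*(-7)/(2*5)) = -50 - (2 - 1*7/10) = -50 - (2 - 7/10) = -50 - 1*13/10 = -50 - 13/10 = -513/10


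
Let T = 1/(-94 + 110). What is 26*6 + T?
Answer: 2497/16 ≈ 156.06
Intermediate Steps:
T = 1/16 ≈ 0.062500
26*6 + T = 26*6 + 1/16 = 156 + 1/16 = 2497/16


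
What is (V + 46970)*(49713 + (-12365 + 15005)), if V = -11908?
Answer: 1835600886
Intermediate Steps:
(V + 46970)*(49713 + (-12365 + 15005)) = (-11908 + 46970)*(49713 + (-12365 + 15005)) = 35062*(49713 + 2640) = 35062*52353 = 1835600886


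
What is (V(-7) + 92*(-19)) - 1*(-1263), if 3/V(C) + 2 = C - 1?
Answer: -4853/10 ≈ -485.30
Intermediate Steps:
V(C) = 3/(-3 + C) (V(C) = 3/(-2 + (C - 1)) = 3/(-2 + (-1 + C)) = 3/(-3 + C))
(V(-7) + 92*(-19)) - 1*(-1263) = (3/(-3 - 7) + 92*(-19)) - 1*(-1263) = (3/(-10) - 1748) + 1263 = (3*(-⅒) - 1748) + 1263 = (-3/10 - 1748) + 1263 = -17483/10 + 1263 = -4853/10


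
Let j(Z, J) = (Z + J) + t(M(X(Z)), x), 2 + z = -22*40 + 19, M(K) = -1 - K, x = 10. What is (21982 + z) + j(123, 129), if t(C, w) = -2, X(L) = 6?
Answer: 21369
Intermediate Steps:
z = -863 (z = -2 + (-22*40 + 19) = -2 + (-880 + 19) = -2 - 861 = -863)
j(Z, J) = -2 + J + Z (j(Z, J) = (Z + J) - 2 = (J + Z) - 2 = -2 + J + Z)
(21982 + z) + j(123, 129) = (21982 - 863) + (-2 + 129 + 123) = 21119 + 250 = 21369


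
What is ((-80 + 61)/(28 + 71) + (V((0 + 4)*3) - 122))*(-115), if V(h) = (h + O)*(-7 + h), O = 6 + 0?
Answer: 366505/99 ≈ 3702.1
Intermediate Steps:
O = 6
V(h) = (-7 + h)*(6 + h) (V(h) = (h + 6)*(-7 + h) = (6 + h)*(-7 + h) = (-7 + h)*(6 + h))
((-80 + 61)/(28 + 71) + (V((0 + 4)*3) - 122))*(-115) = ((-80 + 61)/(28 + 71) + ((-42 + ((0 + 4)*3)**2 - (0 + 4)*3) - 122))*(-115) = (-19/99 + ((-42 + (4*3)**2 - 4*3) - 122))*(-115) = (-19*1/99 + ((-42 + 12**2 - 1*12) - 122))*(-115) = (-19/99 + ((-42 + 144 - 12) - 122))*(-115) = (-19/99 + (90 - 122))*(-115) = (-19/99 - 32)*(-115) = -3187/99*(-115) = 366505/99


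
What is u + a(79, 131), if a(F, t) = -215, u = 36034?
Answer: 35819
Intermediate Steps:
u + a(79, 131) = 36034 - 215 = 35819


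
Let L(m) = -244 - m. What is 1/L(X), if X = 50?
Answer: -1/294 ≈ -0.0034014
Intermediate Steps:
1/L(X) = 1/(-244 - 1*50) = 1/(-244 - 50) = 1/(-294) = -1/294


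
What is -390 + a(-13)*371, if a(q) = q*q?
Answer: 62309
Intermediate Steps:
a(q) = q²
-390 + a(-13)*371 = -390 + (-13)²*371 = -390 + 169*371 = -390 + 62699 = 62309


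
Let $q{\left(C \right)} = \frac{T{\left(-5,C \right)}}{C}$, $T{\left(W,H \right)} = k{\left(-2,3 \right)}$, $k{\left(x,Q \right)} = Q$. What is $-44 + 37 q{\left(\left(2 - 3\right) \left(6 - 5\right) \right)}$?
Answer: $-155$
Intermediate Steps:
$T{\left(W,H \right)} = 3$
$q{\left(C \right)} = \frac{3}{C}$
$-44 + 37 q{\left(\left(2 - 3\right) \left(6 - 5\right) \right)} = -44 + 37 \frac{3}{\left(2 - 3\right) \left(6 - 5\right)} = -44 + 37 \frac{3}{\left(-1\right) 1} = -44 + 37 \frac{3}{-1} = -44 + 37 \cdot 3 \left(-1\right) = -44 + 37 \left(-3\right) = -44 - 111 = -155$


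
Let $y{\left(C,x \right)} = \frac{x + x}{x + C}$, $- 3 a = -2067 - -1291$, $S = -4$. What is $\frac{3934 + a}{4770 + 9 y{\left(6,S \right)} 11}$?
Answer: $\frac{6289}{6561} \approx 0.95854$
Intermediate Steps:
$a = \frac{776}{3}$ ($a = - \frac{-2067 - -1291}{3} = - \frac{-2067 + 1291}{3} = \left(- \frac{1}{3}\right) \left(-776\right) = \frac{776}{3} \approx 258.67$)
$y{\left(C,x \right)} = \frac{2 x}{C + x}$
$\frac{3934 + a}{4770 + 9 y{\left(6,S \right)} 11} = \frac{3934 + \frac{776}{3}}{4770 + 9 \cdot 2 \left(-4\right) \frac{1}{6 - 4} \cdot 11} = \frac{12578}{3 \left(4770 + 9 \cdot 2 \left(-4\right) \frac{1}{2} \cdot 11\right)} = \frac{12578}{3 \left(4770 + 9 \left(-4\right) 11\right)} = \frac{12578}{3 \left(4770 - 396\right)} = \frac{12578}{3 \cdot 4374} = \frac{12578}{3} \cdot \frac{1}{4374} = \frac{6289}{6561}$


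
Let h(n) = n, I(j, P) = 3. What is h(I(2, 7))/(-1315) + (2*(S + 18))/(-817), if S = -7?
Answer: -31381/1074355 ≈ -0.029209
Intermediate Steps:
h(I(2, 7))/(-1315) + (2*(S + 18))/(-817) = 3/(-1315) + (2*(-7 + 18))/(-817) = 3*(-1/1315) + (2*11)*(-1/817) = -3/1315 + 22*(-1/817) = -3/1315 - 22/817 = -31381/1074355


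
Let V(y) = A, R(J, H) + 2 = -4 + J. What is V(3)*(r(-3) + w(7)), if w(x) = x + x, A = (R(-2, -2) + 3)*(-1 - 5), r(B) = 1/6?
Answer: 425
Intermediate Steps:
r(B) = 1/6
R(J, H) = -6 + J (R(J, H) = -2 + (-4 + J) = -6 + J)
A = 30 (A = ((-6 - 2) + 3)*(-1 - 5) = (-8 + 3)*(-6) = -5*(-6) = 30)
w(x) = 2*x
V(y) = 30
V(3)*(r(-3) + w(7)) = 30*(1/6 + 2*7) = 30*(1/6 + 14) = 30*(85/6) = 425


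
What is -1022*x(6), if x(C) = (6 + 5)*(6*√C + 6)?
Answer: -67452 - 67452*√6 ≈ -2.3268e+5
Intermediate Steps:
x(C) = 66 + 66*√C (x(C) = 11*(6 + 6*√C) = 66 + 66*√C)
-1022*x(6) = -1022*(66 + 66*√6) = -67452 - 67452*√6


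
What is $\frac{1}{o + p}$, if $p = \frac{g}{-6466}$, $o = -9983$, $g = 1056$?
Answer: $- \frac{3233}{32275567} \approx -0.00010017$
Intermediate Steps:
$p = - \frac{528}{3233}$ ($p = \frac{1056}{-6466} = 1056 \left(- \frac{1}{6466}\right) = - \frac{528}{3233} \approx -0.16332$)
$\frac{1}{o + p} = \frac{1}{-9983 - \frac{528}{3233}} = \frac{1}{- \frac{32275567}{3233}} = - \frac{3233}{32275567}$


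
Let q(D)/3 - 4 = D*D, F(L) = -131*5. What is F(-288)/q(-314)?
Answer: -131/59160 ≈ -0.0022143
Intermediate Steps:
F(L) = -655
q(D) = 12 + 3*D² (q(D) = 12 + 3*(D*D) = 12 + 3*D²)
F(-288)/q(-314) = -655/(12 + 3*(-314)²) = -655/(12 + 3*98596) = -655/(12 + 295788) = -655/295800 = -655*1/295800 = -131/59160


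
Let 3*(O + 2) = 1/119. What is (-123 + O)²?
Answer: 1991301376/127449 ≈ 15624.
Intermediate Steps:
O = -713/357 (O = -2 + (⅓)/119 = -2 + (⅓)*(1/119) = -2 + 1/357 = -713/357 ≈ -1.9972)
(-123 + O)² = (-123 - 713/357)² = (-44624/357)² = 1991301376/127449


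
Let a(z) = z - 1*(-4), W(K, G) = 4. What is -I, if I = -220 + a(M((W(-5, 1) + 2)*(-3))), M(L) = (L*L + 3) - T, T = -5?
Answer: -116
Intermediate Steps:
M(L) = 8 + L² (M(L) = (L*L + 3) - 1*(-5) = (L² + 3) + 5 = (3 + L²) + 5 = 8 + L²)
a(z) = 4 + z (a(z) = z + 4 = 4 + z)
I = 116 (I = -220 + (4 + (8 + ((4 + 2)*(-3))²)) = -220 + (4 + (8 + (6*(-3))²)) = -220 + (4 + (8 + (-18)²)) = -220 + (4 + (8 + 324)) = -220 + (4 + 332) = -220 + 336 = 116)
-I = -1*116 = -116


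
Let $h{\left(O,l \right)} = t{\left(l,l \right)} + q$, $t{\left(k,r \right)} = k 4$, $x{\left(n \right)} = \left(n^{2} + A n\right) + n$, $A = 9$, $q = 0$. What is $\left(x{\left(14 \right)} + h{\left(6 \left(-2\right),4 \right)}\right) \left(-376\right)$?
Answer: $-132352$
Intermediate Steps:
$x{\left(n \right)} = n^{2} + 10 n$ ($x{\left(n \right)} = \left(n^{2} + 9 n\right) + n = n^{2} + 10 n$)
$t{\left(k,r \right)} = 4 k$
$h{\left(O,l \right)} = 4 l$ ($h{\left(O,l \right)} = 4 l + 0 = 4 l$)
$\left(x{\left(14 \right)} + h{\left(6 \left(-2\right),4 \right)}\right) \left(-376\right) = \left(14 \left(10 + 14\right) + 4 \cdot 4\right) \left(-376\right) = \left(14 \cdot 24 + 16\right) \left(-376\right) = \left(336 + 16\right) \left(-376\right) = 352 \left(-376\right) = -132352$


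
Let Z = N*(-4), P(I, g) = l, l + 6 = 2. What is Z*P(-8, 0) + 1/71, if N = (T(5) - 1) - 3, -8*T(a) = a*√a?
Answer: -4543/71 - 10*√5 ≈ -86.347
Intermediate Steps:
l = -4 (l = -6 + 2 = -4)
P(I, g) = -4
T(a) = -a^(3/2)/8 (T(a) = -a*√a/8 = -a^(3/2)/8)
N = -4 - 5*√5/8 (N = (-5*√5/8 - 1) - 3 = (-1 - 5*√5/8) - 3 = -4 - 5*√5/8 ≈ -5.3975)
Z = 16 + 5*√5/2 (Z = (-4 - 5*√5/8)*(-4) = 16 + 5*√5/2 ≈ 21.590)
Z*P(-8, 0) + 1/71 = (16 + 5*√5/2)*(-4) + 1/71 = (-64 - 10*√5) + 1/71 = -4543/71 - 10*√5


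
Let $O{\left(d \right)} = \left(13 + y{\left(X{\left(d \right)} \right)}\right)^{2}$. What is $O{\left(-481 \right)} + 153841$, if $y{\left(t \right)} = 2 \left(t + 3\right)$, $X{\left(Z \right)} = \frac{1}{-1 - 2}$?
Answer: $\frac{1387594}{9} \approx 1.5418 \cdot 10^{5}$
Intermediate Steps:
$X{\left(Z \right)} = - \frac{1}{3}$ ($X{\left(Z \right)} = \frac{1}{-3} = - \frac{1}{3}$)
$y{\left(t \right)} = 6 + 2 t$ ($y{\left(t \right)} = 2 \left(3 + t\right) = 6 + 2 t$)
$O{\left(d \right)} = \frac{3025}{9}$ ($O{\left(d \right)} = \left(13 + \left(6 + 2 \left(- \frac{1}{3}\right)\right)\right)^{2} = \left(13 + \left(6 - \frac{2}{3}\right)\right)^{2} = \left(13 + \frac{16}{3}\right)^{2} = \left(\frac{55}{3}\right)^{2} = \frac{3025}{9}$)
$O{\left(-481 \right)} + 153841 = \frac{3025}{9} + 153841 = \frac{1387594}{9}$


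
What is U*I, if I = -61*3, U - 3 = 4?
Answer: -1281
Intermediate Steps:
U = 7 (U = 3 + 4 = 7)
I = -183
U*I = 7*(-183) = -1281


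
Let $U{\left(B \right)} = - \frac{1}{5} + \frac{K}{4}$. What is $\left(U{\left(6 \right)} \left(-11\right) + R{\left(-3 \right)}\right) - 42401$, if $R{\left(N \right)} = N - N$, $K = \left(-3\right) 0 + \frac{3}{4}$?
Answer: $- \frac{3392069}{80} \approx -42401.0$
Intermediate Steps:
$K = \frac{3}{4}$ ($K = 0 + 3 \cdot \frac{1}{4} = 0 + \frac{3}{4} = \frac{3}{4} \approx 0.75$)
$R{\left(N \right)} = 0$
$U{\left(B \right)} = - \frac{1}{80}$ ($U{\left(B \right)} = - \frac{1}{5} + \frac{3}{4 \cdot 4} = \left(-1\right) \frac{1}{5} + \frac{3}{4} \cdot \frac{1}{4} = - \frac{1}{5} + \frac{3}{16} = - \frac{1}{80}$)
$\left(U{\left(6 \right)} \left(-11\right) + R{\left(-3 \right)}\right) - 42401 = \left(\left(- \frac{1}{80}\right) \left(-11\right) + 0\right) - 42401 = \left(\frac{11}{80} + 0\right) - 42401 = \frac{11}{80} - 42401 = - \frac{3392069}{80}$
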